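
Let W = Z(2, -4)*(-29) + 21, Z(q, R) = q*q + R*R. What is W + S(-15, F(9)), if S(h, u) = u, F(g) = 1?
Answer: -558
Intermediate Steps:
Z(q, R) = R² + q² (Z(q, R) = q² + R² = R² + q²)
W = -559 (W = ((-4)² + 2²)*(-29) + 21 = (16 + 4)*(-29) + 21 = 20*(-29) + 21 = -580 + 21 = -559)
W + S(-15, F(9)) = -559 + 1 = -558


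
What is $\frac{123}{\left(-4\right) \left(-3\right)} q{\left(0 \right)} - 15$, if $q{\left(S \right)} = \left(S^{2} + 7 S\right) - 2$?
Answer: $- \frac{71}{2} \approx -35.5$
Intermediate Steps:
$q{\left(S \right)} = -2 + S^{2} + 7 S$
$\frac{123}{\left(-4\right) \left(-3\right)} q{\left(0 \right)} - 15 = \frac{123}{\left(-4\right) \left(-3\right)} \left(-2 + 0^{2} + 7 \cdot 0\right) - 15 = \frac{123}{12} \left(-2 + 0 + 0\right) - 15 = 123 \cdot \frac{1}{12} \left(-2\right) - 15 = \frac{41}{4} \left(-2\right) - 15 = - \frac{41}{2} - 15 = - \frac{71}{2}$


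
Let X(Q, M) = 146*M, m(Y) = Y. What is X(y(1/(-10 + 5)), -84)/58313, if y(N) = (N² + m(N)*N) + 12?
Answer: -12264/58313 ≈ -0.21031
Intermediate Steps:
y(N) = 12 + 2*N² (y(N) = (N² + N*N) + 12 = (N² + N²) + 12 = 2*N² + 12 = 12 + 2*N²)
X(y(1/(-10 + 5)), -84)/58313 = (146*(-84))/58313 = -12264*1/58313 = -12264/58313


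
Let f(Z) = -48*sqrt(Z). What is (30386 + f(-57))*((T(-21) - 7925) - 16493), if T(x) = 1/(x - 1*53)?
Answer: -27452733069/37 + 43366392*I*sqrt(57)/37 ≈ -7.4197e+8 + 8.8489e+6*I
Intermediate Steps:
T(x) = 1/(-53 + x) (T(x) = 1/(x - 53) = 1/(-53 + x))
(30386 + f(-57))*((T(-21) - 7925) - 16493) = (30386 - 48*I*sqrt(57))*((1/(-53 - 21) - 7925) - 16493) = (30386 - 48*I*sqrt(57))*((1/(-74) - 7925) - 16493) = (30386 - 48*I*sqrt(57))*((-1/74 - 7925) - 16493) = (30386 - 48*I*sqrt(57))*(-586451/74 - 16493) = (30386 - 48*I*sqrt(57))*(-1806933/74) = -27452733069/37 + 43366392*I*sqrt(57)/37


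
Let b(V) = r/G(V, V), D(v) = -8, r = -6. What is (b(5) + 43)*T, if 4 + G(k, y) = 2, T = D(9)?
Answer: -368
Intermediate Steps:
T = -8
G(k, y) = -2 (G(k, y) = -4 + 2 = -2)
b(V) = 3 (b(V) = -6/(-2) = -6*(-½) = 3)
(b(5) + 43)*T = (3 + 43)*(-8) = 46*(-8) = -368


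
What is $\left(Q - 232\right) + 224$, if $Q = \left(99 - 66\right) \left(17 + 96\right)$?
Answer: $3721$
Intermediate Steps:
$Q = 3729$ ($Q = 33 \cdot 113 = 3729$)
$\left(Q - 232\right) + 224 = \left(3729 - 232\right) + 224 = 3497 + 224 = 3721$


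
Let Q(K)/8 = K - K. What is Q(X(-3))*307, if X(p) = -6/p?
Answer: 0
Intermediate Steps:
Q(K) = 0 (Q(K) = 8*(K - K) = 8*0 = 0)
Q(X(-3))*307 = 0*307 = 0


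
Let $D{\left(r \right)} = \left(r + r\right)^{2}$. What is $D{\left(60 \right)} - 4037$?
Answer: $10363$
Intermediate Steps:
$D{\left(r \right)} = 4 r^{2}$ ($D{\left(r \right)} = \left(2 r\right)^{2} = 4 r^{2}$)
$D{\left(60 \right)} - 4037 = 4 \cdot 60^{2} - 4037 = 4 \cdot 3600 - 4037 = 14400 - 4037 = 10363$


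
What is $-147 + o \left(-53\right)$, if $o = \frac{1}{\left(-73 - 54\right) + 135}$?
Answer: $- \frac{1229}{8} \approx -153.63$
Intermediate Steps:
$o = \frac{1}{8}$ ($o = \frac{1}{-127 + 135} = \frac{1}{8} \approx 0.125$)
$-147 + o \left(-53\right) = -147 + \frac{1}{8} \left(-53\right) = -147 - \frac{53}{8} = - \frac{1229}{8}$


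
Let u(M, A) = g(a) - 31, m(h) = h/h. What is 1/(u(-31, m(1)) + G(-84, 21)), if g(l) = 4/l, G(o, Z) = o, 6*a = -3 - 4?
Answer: -7/829 ≈ -0.0084439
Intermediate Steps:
a = -7/6 (a = (-3 - 4)/6 = (⅙)*(-7) = -7/6 ≈ -1.1667)
m(h) = 1
u(M, A) = -241/7 (u(M, A) = 4/(-7/6) - 31 = 4*(-6/7) - 31 = -24/7 - 31 = -241/7)
1/(u(-31, m(1)) + G(-84, 21)) = 1/(-241/7 - 84) = 1/(-829/7) = -7/829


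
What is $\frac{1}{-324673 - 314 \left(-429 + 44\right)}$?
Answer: $- \frac{1}{203783} \approx -4.9072 \cdot 10^{-6}$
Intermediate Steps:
$\frac{1}{-324673 - 314 \left(-429 + 44\right)} = \frac{1}{-324673 - -120890} = \frac{1}{-324673 + 120890} = \frac{1}{-203783} = - \frac{1}{203783}$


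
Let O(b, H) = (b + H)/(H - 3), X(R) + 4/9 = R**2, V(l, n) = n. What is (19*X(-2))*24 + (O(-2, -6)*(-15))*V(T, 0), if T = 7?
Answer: 4864/3 ≈ 1621.3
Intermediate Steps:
X(R) = -4/9 + R**2
O(b, H) = (H + b)/(-3 + H)
(19*X(-2))*24 + (O(-2, -6)*(-15))*V(T, 0) = (19*(-4/9 + (-2)**2))*24 + (((-6 - 2)/(-3 - 6))*(-15))*0 = (19*(-4/9 + 4))*24 + ((-8/(-9))*(-15))*0 = (19*(32/9))*24 + (-1/9*(-8)*(-15))*0 = (608/9)*24 + ((8/9)*(-15))*0 = 4864/3 - 40/3*0 = 4864/3 + 0 = 4864/3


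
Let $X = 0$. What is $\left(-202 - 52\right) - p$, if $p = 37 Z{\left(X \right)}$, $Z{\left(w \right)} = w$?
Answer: $-254$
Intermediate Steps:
$p = 0$ ($p = 37 \cdot 0 = 0$)
$\left(-202 - 52\right) - p = \left(-202 - 52\right) - 0 = -254 + 0 = -254$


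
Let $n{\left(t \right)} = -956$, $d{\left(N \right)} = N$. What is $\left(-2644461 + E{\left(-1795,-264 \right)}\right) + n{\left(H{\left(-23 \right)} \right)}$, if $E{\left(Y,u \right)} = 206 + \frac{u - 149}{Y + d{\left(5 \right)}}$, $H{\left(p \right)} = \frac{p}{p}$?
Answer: $- \frac{4734927277}{1790} \approx -2.6452 \cdot 10^{6}$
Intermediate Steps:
$H{\left(p \right)} = 1$
$E{\left(Y,u \right)} = 206 + \frac{-149 + u}{5 + Y}$ ($E{\left(Y,u \right)} = 206 + \frac{u - 149}{Y + 5} = 206 + \frac{-149 + u}{5 + Y}$)
$\left(-2644461 + E{\left(-1795,-264 \right)}\right) + n{\left(H{\left(-23 \right)} \right)} = \left(-2644461 + \frac{881 - 264 + 206 \left(-1795\right)}{5 - 1795}\right) - 956 = \left(-2644461 + \frac{881 - 264 - 369770}{-1790}\right) - 956 = \left(-2644461 - - \frac{369153}{1790}\right) - 956 = \left(-2644461 + \frac{369153}{1790}\right) - 956 = - \frac{4733216037}{1790} - 956 = - \frac{4734927277}{1790}$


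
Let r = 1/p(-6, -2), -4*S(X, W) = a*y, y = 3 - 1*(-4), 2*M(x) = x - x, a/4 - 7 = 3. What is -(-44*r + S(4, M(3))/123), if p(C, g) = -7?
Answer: -4922/861 ≈ -5.7166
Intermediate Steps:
a = 40 (a = 28 + 4*3 = 28 + 12 = 40)
M(x) = 0 (M(x) = (x - x)/2 = (½)*0 = 0)
y = 7 (y = 3 + 4 = 7)
S(X, W) = -70 (S(X, W) = -10*7 = -¼*280 = -70)
r = -⅐ (r = 1/(-7) = -⅐ ≈ -0.14286)
-(-44*r + S(4, M(3))/123) = -(-44*(-⅐) - 70/123) = -(44/7 - 70*1/123) = -(44/7 - 70/123) = -1*4922/861 = -4922/861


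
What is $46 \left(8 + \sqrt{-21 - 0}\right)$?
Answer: $368 + 46 i \sqrt{21} \approx 368.0 + 210.8 i$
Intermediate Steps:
$46 \left(8 + \sqrt{-21 - 0}\right) = 46 \left(8 + \sqrt{-21 + \left(-10 + 10\right)}\right) = 46 \left(8 + \sqrt{-21 + 0}\right) = 46 \left(8 + \sqrt{-21}\right) = 46 \left(8 + i \sqrt{21}\right) = 368 + 46 i \sqrt{21}$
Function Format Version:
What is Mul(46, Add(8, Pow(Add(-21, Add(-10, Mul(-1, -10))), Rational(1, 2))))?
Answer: Add(368, Mul(46, I, Pow(21, Rational(1, 2)))) ≈ Add(368.00, Mul(210.80, I))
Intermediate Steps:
Mul(46, Add(8, Pow(Add(-21, Add(-10, Mul(-1, -10))), Rational(1, 2)))) = Mul(46, Add(8, Pow(Add(-21, Add(-10, 10)), Rational(1, 2)))) = Mul(46, Add(8, Pow(Add(-21, 0), Rational(1, 2)))) = Mul(46, Add(8, Pow(-21, Rational(1, 2)))) = Mul(46, Add(8, Mul(I, Pow(21, Rational(1, 2))))) = Add(368, Mul(46, I, Pow(21, Rational(1, 2))))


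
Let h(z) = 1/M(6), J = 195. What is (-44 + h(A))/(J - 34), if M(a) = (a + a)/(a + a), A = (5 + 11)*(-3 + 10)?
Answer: -43/161 ≈ -0.26708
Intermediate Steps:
A = 112 (A = 16*7 = 112)
M(a) = 1 (M(a) = (2*a)/((2*a)) = (2*a)*(1/(2*a)) = 1)
h(z) = 1 (h(z) = 1/1 = 1)
(-44 + h(A))/(J - 34) = (-44 + 1)/(195 - 34) = -43/161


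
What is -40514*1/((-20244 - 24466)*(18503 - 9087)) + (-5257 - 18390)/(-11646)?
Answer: 2488901805491/1225710521640 ≈ 2.0306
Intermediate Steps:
-40514*1/((-20244 - 24466)*(18503 - 9087)) + (-5257 - 18390)/(-11646) = -40514/(9416*(-44710)) - 23647*(-1/11646) = -40514/(-420989360) + 23647/11646 = -40514*(-1/420989360) + 23647/11646 = 20257/210494680 + 23647/11646 = 2488901805491/1225710521640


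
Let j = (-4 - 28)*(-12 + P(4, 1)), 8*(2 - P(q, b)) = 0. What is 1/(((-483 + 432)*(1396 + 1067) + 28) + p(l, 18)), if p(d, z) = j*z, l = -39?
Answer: -1/119825 ≈ -8.3455e-6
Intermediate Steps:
P(q, b) = 2 (P(q, b) = 2 - ⅛*0 = 2 + 0 = 2)
j = 320 (j = (-4 - 28)*(-12 + 2) = -32*(-10) = 320)
p(d, z) = 320*z
1/(((-483 + 432)*(1396 + 1067) + 28) + p(l, 18)) = 1/(((-483 + 432)*(1396 + 1067) + 28) + 320*18) = 1/((-51*2463 + 28) + 5760) = 1/((-125613 + 28) + 5760) = 1/(-125585 + 5760) = 1/(-119825) = -1/119825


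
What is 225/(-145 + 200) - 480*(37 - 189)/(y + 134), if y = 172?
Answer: 136055/561 ≈ 242.52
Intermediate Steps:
225/(-145 + 200) - 480*(37 - 189)/(y + 134) = 225/(-145 + 200) - 480*(37 - 189)/(172 + 134) = 225/55 - 480/(306/(-152)) = 225*(1/55) - 480/(306*(-1/152)) = 45/11 - 480/(-153/76) = 45/11 - 480*(-76/153) = 45/11 + 12160/51 = 136055/561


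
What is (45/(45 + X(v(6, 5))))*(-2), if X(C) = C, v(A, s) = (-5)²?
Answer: -9/7 ≈ -1.2857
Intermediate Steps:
v(A, s) = 25
(45/(45 + X(v(6, 5))))*(-2) = (45/(45 + 25))*(-2) = (45/70)*(-2) = ((1/70)*45)*(-2) = (9/14)*(-2) = -9/7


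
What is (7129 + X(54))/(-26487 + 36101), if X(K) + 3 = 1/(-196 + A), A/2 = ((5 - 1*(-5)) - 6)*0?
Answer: 1396695/1884344 ≈ 0.74121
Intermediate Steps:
A = 0 (A = 2*(((5 - 1*(-5)) - 6)*0) = 2*(((5 + 5) - 6)*0) = 2*((10 - 6)*0) = 2*(4*0) = 2*0 = 0)
X(K) = -589/196 (X(K) = -3 + 1/(-196 + 0) = -3 + 1/(-196) = -3 - 1/196 = -589/196)
(7129 + X(54))/(-26487 + 36101) = (7129 - 589/196)/(-26487 + 36101) = (1396695/196)/9614 = (1396695/196)*(1/9614) = 1396695/1884344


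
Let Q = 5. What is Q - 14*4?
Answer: -51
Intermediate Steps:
Q - 14*4 = 5 - 14*4 = 5 - 56 = -51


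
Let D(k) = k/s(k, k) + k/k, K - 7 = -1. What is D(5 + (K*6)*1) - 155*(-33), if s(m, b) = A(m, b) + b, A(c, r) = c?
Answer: 10233/2 ≈ 5116.5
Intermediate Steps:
K = 6 (K = 7 - 1 = 6)
s(m, b) = b + m (s(m, b) = m + b = b + m)
D(k) = 3/2 (D(k) = k/(k + k) + k/k = k/((2*k)) + 1 = k*(1/(2*k)) + 1 = ½ + 1 = 3/2)
D(5 + (K*6)*1) - 155*(-33) = 3/2 - 155*(-33) = 3/2 + 5115 = 10233/2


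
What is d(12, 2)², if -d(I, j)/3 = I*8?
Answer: 82944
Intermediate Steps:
d(I, j) = -24*I (d(I, j) = -3*I*8 = -24*I)
d(12, 2)² = (-24*12)² = (-288)² = 82944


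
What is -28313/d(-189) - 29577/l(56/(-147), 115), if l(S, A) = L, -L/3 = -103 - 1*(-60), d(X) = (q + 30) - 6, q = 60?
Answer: -2045615/3612 ≈ -566.34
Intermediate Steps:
d(X) = 84 (d(X) = (60 + 30) - 6 = 90 - 6 = 84)
L = 129 (L = -3*(-103 - 1*(-60)) = -3*(-103 + 60) = -3*(-43) = 129)
l(S, A) = 129
-28313/d(-189) - 29577/l(56/(-147), 115) = -28313/84 - 29577/129 = -28313*1/84 - 29577*1/129 = -28313/84 - 9859/43 = -2045615/3612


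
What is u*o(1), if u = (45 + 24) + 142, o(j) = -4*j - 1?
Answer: -1055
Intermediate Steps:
o(j) = -1 - 4*j
u = 211 (u = 69 + 142 = 211)
u*o(1) = 211*(-1 - 4*1) = 211*(-1 - 4) = 211*(-5) = -1055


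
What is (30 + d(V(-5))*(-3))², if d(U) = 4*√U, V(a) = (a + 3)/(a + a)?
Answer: 4644/5 - 144*√5 ≈ 606.81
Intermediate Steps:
V(a) = (3 + a)/(2*a) (V(a) = (3 + a)/((2*a)) = (3 + a)*(1/(2*a)) = (3 + a)/(2*a))
(30 + d(V(-5))*(-3))² = (30 + (4*√((½)*(3 - 5)/(-5)))*(-3))² = (30 + (4*√((½)*(-⅕)*(-2)))*(-3))² = (30 + (4*√(⅕))*(-3))² = (30 + (4*(√5/5))*(-3))² = (30 + (4*√5/5)*(-3))² = (30 - 12*√5/5)²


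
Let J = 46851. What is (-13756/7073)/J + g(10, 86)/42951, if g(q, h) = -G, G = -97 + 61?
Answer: 3779580824/4744326269991 ≈ 0.00079665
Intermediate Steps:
G = -36
g(q, h) = 36 (g(q, h) = -1*(-36) = 36)
(-13756/7073)/J + g(10, 86)/42951 = -13756/7073/46851 + 36/42951 = -13756*1/7073*(1/46851) + 36*(1/42951) = -13756/7073*1/46851 + 12/14317 = -13756/331377123 + 12/14317 = 3779580824/4744326269991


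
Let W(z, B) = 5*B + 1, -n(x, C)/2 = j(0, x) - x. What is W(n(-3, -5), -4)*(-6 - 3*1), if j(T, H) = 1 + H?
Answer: 171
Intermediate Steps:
n(x, C) = -2 (n(x, C) = -2*((1 + x) - x) = -2*1 = -2)
W(z, B) = 1 + 5*B
W(n(-3, -5), -4)*(-6 - 3*1) = (1 + 5*(-4))*(-6 - 3*1) = (1 - 20)*(-6 - 3) = -19*(-9) = 171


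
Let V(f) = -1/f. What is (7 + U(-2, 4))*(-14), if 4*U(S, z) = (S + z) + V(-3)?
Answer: -637/6 ≈ -106.17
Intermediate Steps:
U(S, z) = 1/12 + S/4 + z/4 (U(S, z) = ((S + z) - 1/(-3))/4 = ((S + z) - 1*(-⅓))/4 = ((S + z) + ⅓)/4 = (⅓ + S + z)/4 = 1/12 + S/4 + z/4)
(7 + U(-2, 4))*(-14) = (7 + (1/12 + (¼)*(-2) + (¼)*4))*(-14) = (7 + (1/12 - ½ + 1))*(-14) = (7 + 7/12)*(-14) = (91/12)*(-14) = -637/6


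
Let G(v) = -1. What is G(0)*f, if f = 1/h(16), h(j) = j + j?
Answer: -1/32 ≈ -0.031250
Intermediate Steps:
h(j) = 2*j
f = 1/32 (f = 1/(2*16) = 1/32 ≈ 0.031250)
G(0)*f = -1*1/32 = -1/32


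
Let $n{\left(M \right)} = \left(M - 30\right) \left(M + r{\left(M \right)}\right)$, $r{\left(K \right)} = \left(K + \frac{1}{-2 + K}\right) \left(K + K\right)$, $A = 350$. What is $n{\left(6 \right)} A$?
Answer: $-680400$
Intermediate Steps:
$r{\left(K \right)} = 2 K \left(K + \frac{1}{-2 + K}\right)$ ($r{\left(K \right)} = \left(K + \frac{1}{-2 + K}\right) 2 K = 2 K \left(K + \frac{1}{-2 + K}\right)$)
$n{\left(M \right)} = \left(-30 + M\right) \left(M + \frac{2 M \left(1 + M^{2} - 2 M\right)}{-2 + M}\right)$ ($n{\left(M \right)} = \left(M - 30\right) \left(M + \frac{2 M \left(1 + M^{2} - 2 M\right)}{-2 + M}\right) = \left(-30 + M\right) \left(M + \frac{2 M \left(1 + M^{2} - 2 M\right)}{-2 + M}\right)$)
$n{\left(6 \right)} A = \frac{6^{2} \left(90 - 378 + 2 \cdot 6^{2}\right)}{-2 + 6} \cdot 350 = \frac{36 \left(90 - 378 + 2 \cdot 36\right)}{4} \cdot 350 = 36 \cdot \frac{1}{4} \left(90 - 378 + 72\right) 350 = 36 \cdot \frac{1}{4} \left(-216\right) 350 = \left(-1944\right) 350 = -680400$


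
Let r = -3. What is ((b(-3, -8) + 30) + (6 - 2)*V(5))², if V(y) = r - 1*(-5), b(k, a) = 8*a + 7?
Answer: 361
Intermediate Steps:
b(k, a) = 7 + 8*a
V(y) = 2 (V(y) = -3 - 1*(-5) = -3 + 5 = 2)
((b(-3, -8) + 30) + (6 - 2)*V(5))² = (((7 + 8*(-8)) + 30) + (6 - 2)*2)² = (((7 - 64) + 30) + 4*2)² = ((-57 + 30) + 8)² = (-27 + 8)² = (-19)² = 361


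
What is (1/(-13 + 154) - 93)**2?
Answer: 171924544/19881 ≈ 8647.7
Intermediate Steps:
(1/(-13 + 154) - 93)**2 = (1/141 - 93)**2 = (-13112/141)**2 = 171924544/19881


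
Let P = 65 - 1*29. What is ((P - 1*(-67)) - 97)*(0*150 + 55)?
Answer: 330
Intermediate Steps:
P = 36 (P = 65 - 29 = 36)
((P - 1*(-67)) - 97)*(0*150 + 55) = ((36 - 1*(-67)) - 97)*(0*150 + 55) = ((36 + 67) - 97)*(0 + 55) = (103 - 97)*55 = 6*55 = 330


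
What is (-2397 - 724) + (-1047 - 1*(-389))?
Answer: -3779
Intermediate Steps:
(-2397 - 724) + (-1047 - 1*(-389)) = -3121 + (-1047 + 389) = -3121 - 658 = -3779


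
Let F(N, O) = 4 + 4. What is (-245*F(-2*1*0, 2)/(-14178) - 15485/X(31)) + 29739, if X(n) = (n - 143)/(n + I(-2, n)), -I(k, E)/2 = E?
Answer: 20208955997/793968 ≈ 25453.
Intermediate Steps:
I(k, E) = -2*E
X(n) = -(-143 + n)/n (X(n) = (n - 143)/(n - 2*n) = (-143 + n)/((-n)) = (-143 + n)*(-1/n) = -(-143 + n)/n)
F(N, O) = 8
(-245*F(-2*1*0, 2)/(-14178) - 15485/X(31)) + 29739 = (-245*8/(-14178) - 15485*31/(143 - 1*31)) + 29739 = (-1960*(-1/14178) - 15485*31/(143 - 31)) + 29739 = (980/7089 - 15485/((1/31)*112)) + 29739 = (980/7089 - 15485/112/31) + 29739 = (980/7089 - 15485*31/112) + 29739 = (980/7089 - 480035/112) + 29739 = -3402858355/793968 + 29739 = 20208955997/793968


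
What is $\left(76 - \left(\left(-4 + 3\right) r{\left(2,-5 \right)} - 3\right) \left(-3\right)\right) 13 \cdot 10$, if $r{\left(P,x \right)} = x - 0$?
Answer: $10660$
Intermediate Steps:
$r{\left(P,x \right)} = x$ ($r{\left(P,x \right)} = x + 0 = x$)
$\left(76 - \left(\left(-4 + 3\right) r{\left(2,-5 \right)} - 3\right) \left(-3\right)\right) 13 \cdot 10 = \left(76 - \left(\left(-4 + 3\right) \left(-5\right) - 3\right) \left(-3\right)\right) 13 \cdot 10 = \left(76 - \left(\left(-1\right) \left(-5\right) - 3\right) \left(-3\right)\right) 13 \cdot 10 = \left(76 - \left(5 - 3\right) \left(-3\right)\right) 13 \cdot 10 = \left(76 - 2 \left(-3\right)\right) 13 \cdot 10 = \left(76 - -6\right) 13 \cdot 10 = \left(76 + 6\right) 13 \cdot 10 = 82 \cdot 13 \cdot 10 = 1066 \cdot 10 = 10660$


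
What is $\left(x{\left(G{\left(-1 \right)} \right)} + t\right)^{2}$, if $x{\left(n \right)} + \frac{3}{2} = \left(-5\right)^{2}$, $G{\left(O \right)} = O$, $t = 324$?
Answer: $\frac{483025}{4} \approx 1.2076 \cdot 10^{5}$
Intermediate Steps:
$x{\left(n \right)} = \frac{47}{2}$ ($x{\left(n \right)} = - \frac{3}{2} + \left(-5\right)^{2} = - \frac{3}{2} + 25 = \frac{47}{2}$)
$\left(x{\left(G{\left(-1 \right)} \right)} + t\right)^{2} = \left(\frac{47}{2} + 324\right)^{2} = \left(\frac{695}{2}\right)^{2} = \frac{483025}{4}$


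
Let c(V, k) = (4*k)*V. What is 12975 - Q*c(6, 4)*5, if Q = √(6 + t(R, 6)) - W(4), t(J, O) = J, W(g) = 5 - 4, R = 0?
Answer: 13455 - 480*√6 ≈ 12279.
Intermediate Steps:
W(g) = 1
c(V, k) = 4*V*k
Q = -1 + √6 (Q = √(6 + 0) - 1*1 = √6 - 1 = -1 + √6 ≈ 1.4495)
12975 - Q*c(6, 4)*5 = 12975 - (-1 + √6)*(4*6*4)*5 = 12975 - (-1 + √6)*96*5 = 12975 - (-96 + 96*√6)*5 = 12975 - (-480 + 480*√6) = 12975 + (480 - 480*√6) = 13455 - 480*√6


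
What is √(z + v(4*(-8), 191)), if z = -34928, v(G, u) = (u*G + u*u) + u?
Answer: 4*I*√273 ≈ 66.091*I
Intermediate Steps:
v(G, u) = u + u² + G*u (v(G, u) = (G*u + u²) + u = (u² + G*u) + u = u + u² + G*u)
√(z + v(4*(-8), 191)) = √(-34928 + 191*(1 + 4*(-8) + 191)) = √(-34928 + 191*(1 - 32 + 191)) = √(-34928 + 191*160) = √(-34928 + 30560) = √(-4368) = 4*I*√273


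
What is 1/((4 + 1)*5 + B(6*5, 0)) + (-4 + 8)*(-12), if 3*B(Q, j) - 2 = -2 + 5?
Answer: -3837/80 ≈ -47.963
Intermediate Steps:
B(Q, j) = 5/3 (B(Q, j) = ⅔ + (-2 + 5)/3 = ⅔ + (⅓)*3 = ⅔ + 1 = 5/3)
1/((4 + 1)*5 + B(6*5, 0)) + (-4 + 8)*(-12) = 1/((4 + 1)*5 + 5/3) + (-4 + 8)*(-12) = 1/(5*5 + 5/3) + 4*(-12) = 1/(25 + 5/3) - 48 = 1/(80/3) - 48 = 3/80 - 48 = -3837/80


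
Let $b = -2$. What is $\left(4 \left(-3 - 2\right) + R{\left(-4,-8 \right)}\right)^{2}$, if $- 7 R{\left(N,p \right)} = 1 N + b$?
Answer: $\frac{17956}{49} \approx 366.45$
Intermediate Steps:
$R{\left(N,p \right)} = \frac{2}{7} - \frac{N}{7}$ ($R{\left(N,p \right)} = - \frac{1 N - 2}{7} = - \frac{N - 2}{7} = - \frac{-2 + N}{7} = \frac{2}{7} - \frac{N}{7}$)
$\left(4 \left(-3 - 2\right) + R{\left(-4,-8 \right)}\right)^{2} = \left(4 \left(-3 - 2\right) + \left(\frac{2}{7} - - \frac{4}{7}\right)\right)^{2} = \left(4 \left(-5\right) + \left(\frac{2}{7} + \frac{4}{7}\right)\right)^{2} = \left(-20 + \frac{6}{7}\right)^{2} = \left(- \frac{134}{7}\right)^{2} = \frac{17956}{49}$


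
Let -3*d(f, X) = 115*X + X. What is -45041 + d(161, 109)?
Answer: -147767/3 ≈ -49256.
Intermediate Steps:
d(f, X) = -116*X/3 (d(f, X) = -(115*X + X)/3 = -116*X/3)
-45041 + d(161, 109) = -45041 - 116/3*109 = -45041 - 12644/3 = -147767/3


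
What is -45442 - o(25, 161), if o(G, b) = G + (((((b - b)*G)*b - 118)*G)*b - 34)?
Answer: 429517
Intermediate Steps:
o(G, b) = -34 + G - 118*G*b (o(G, b) = G + ((((0*G)*b - 118)*G)*b - 34) = G + (((0*b - 118)*G)*b - 34) = G + (((0 - 118)*G)*b - 34) = G + ((-118*G)*b - 34) = G + (-118*G*b - 34) = G + (-34 - 118*G*b) = -34 + G - 118*G*b)
-45442 - o(25, 161) = -45442 - (-34 + 25 - 118*25*161) = -45442 - (-34 + 25 - 474950) = -45442 - 1*(-474959) = -45442 + 474959 = 429517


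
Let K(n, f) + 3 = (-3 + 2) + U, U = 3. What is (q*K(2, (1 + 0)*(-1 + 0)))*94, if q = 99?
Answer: -9306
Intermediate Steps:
K(n, f) = -1 (K(n, f) = -3 + ((-3 + 2) + 3) = -3 + (-1 + 3) = -3 + 2 = -1)
(q*K(2, (1 + 0)*(-1 + 0)))*94 = (99*(-1))*94 = -99*94 = -9306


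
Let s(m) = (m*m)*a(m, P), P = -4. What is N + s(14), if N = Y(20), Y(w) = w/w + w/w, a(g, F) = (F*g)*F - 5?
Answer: 42926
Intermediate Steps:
a(g, F) = -5 + g*F² (a(g, F) = g*F² - 5 = -5 + g*F²)
Y(w) = 2 (Y(w) = 1 + 1 = 2)
s(m) = m²*(-5 + 16*m) (s(m) = (m*m)*(-5 + m*(-4)²) = m²*(-5 + m*16) = m²*(-5 + 16*m))
N = 2
N + s(14) = 2 + 14²*(-5 + 16*14) = 2 + 196*(-5 + 224) = 2 + 196*219 = 2 + 42924 = 42926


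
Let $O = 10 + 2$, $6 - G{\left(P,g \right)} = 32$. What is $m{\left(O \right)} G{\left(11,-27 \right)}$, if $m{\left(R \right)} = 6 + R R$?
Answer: $-3900$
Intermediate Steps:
$G{\left(P,g \right)} = -26$ ($G{\left(P,g \right)} = 6 - 32 = -26$)
$O = 12$
$m{\left(R \right)} = 6 + R^{2}$
$m{\left(O \right)} G{\left(11,-27 \right)} = \left(6 + 12^{2}\right) \left(-26\right) = \left(6 + 144\right) \left(-26\right) = 150 \left(-26\right) = -3900$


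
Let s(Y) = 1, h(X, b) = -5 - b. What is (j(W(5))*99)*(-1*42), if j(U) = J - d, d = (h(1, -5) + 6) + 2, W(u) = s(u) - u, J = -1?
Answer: 37422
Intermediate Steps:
W(u) = 1 - u
d = 8 (d = ((-5 - 1*(-5)) + 6) + 2 = ((-5 + 5) + 6) + 2 = (0 + 6) + 2 = 6 + 2 = 8)
j(U) = -9 (j(U) = -1 - 1*8 = -1 - 8 = -9)
(j(W(5))*99)*(-1*42) = (-9*99)*(-1*42) = -891*(-42) = 37422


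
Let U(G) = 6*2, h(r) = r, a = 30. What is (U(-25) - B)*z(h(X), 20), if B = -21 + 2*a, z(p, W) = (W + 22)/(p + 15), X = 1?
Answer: -567/8 ≈ -70.875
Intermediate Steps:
U(G) = 12
z(p, W) = (22 + W)/(15 + p)
B = 39 (B = -21 + 2*30 = -21 + 60 = 39)
(U(-25) - B)*z(h(X), 20) = (12 - 1*39)*((22 + 20)/(15 + 1)) = (12 - 39)*(42/16) = -27*42/16 = -27*21/8 = -567/8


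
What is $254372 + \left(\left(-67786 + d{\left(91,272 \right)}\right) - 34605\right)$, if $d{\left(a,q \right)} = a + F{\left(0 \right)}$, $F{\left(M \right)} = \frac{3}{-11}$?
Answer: $\frac{1672789}{11} \approx 1.5207 \cdot 10^{5}$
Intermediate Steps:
$F{\left(M \right)} = - \frac{3}{11}$ ($F{\left(M \right)} = 3 \left(- \frac{1}{11}\right) = - \frac{3}{11}$)
$d{\left(a,q \right)} = - \frac{3}{11} + a$ ($d{\left(a,q \right)} = a - \frac{3}{11} = - \frac{3}{11} + a$)
$254372 + \left(\left(-67786 + d{\left(91,272 \right)}\right) - 34605\right) = 254372 + \left(\left(-67786 + \left(- \frac{3}{11} + 91\right)\right) - 34605\right) = 254372 + \left(\left(-67786 + \frac{998}{11}\right) - 34605\right) = 254372 - \frac{1125303}{11} = \frac{1672789}{11}$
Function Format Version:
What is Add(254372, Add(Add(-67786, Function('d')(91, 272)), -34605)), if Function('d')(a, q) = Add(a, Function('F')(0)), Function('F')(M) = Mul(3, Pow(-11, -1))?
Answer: Rational(1672789, 11) ≈ 1.5207e+5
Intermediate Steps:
Function('F')(M) = Rational(-3, 11) (Function('F')(M) = Mul(3, Rational(-1, 11)) = Rational(-3, 11))
Function('d')(a, q) = Add(Rational(-3, 11), a) (Function('d')(a, q) = Add(a, Rational(-3, 11)) = Add(Rational(-3, 11), a))
Add(254372, Add(Add(-67786, Function('d')(91, 272)), -34605)) = Add(254372, Add(Add(-67786, Add(Rational(-3, 11), 91)), -34605)) = Add(254372, Add(Add(-67786, Rational(998, 11)), -34605)) = Add(254372, Add(Rational(-744648, 11), -34605)) = Add(254372, Rational(-1125303, 11)) = Rational(1672789, 11)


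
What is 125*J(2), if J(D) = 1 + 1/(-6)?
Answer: 625/6 ≈ 104.17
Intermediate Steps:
J(D) = ⅚ (J(D) = 1 - ⅙ = ⅚)
125*J(2) = 125*(⅚) = 625/6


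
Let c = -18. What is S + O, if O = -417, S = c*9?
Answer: -579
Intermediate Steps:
S = -162 (S = -18*9 = -162)
S + O = -162 - 417 = -579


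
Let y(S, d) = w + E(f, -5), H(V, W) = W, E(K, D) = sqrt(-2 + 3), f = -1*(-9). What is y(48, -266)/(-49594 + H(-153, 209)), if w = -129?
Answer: 128/49385 ≈ 0.0025919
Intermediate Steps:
f = 9
E(K, D) = 1 (E(K, D) = sqrt(1) = 1)
y(S, d) = -128 (y(S, d) = -129 + 1 = -128)
y(48, -266)/(-49594 + H(-153, 209)) = -128/(-49594 + 209) = -128/(-49385) = -128*(-1/49385) = 128/49385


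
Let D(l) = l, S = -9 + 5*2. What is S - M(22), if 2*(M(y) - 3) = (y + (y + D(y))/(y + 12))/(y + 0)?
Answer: -43/17 ≈ -2.5294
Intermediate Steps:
S = 1 (S = -9 + 10 = 1)
M(y) = 3 + (y + 2*y/(12 + y))/(2*y) (M(y) = 3 + ((y + (y + y)/(y + 12))/(y + 0))/2 = 3 + ((y + (2*y)/(12 + y))/y)/2 = 3 + ((y + 2*y/(12 + y))/y)/2 = 3 + (y + 2*y/(12 + y))/(2*y))
S - M(22) = 1 - (86 + 7*22)/(2*(12 + 22)) = 1 - (86 + 154)/(2*34) = 1 - 240/(2*34) = 1 - 1*60/17 = 1 - 60/17 = -43/17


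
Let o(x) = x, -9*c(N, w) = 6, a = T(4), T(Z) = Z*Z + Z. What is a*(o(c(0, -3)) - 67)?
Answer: -4060/3 ≈ -1353.3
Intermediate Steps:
T(Z) = Z + Z² (T(Z) = Z² + Z = Z + Z²)
a = 20 (a = 4*(1 + 4) = 4*5 = 20)
c(N, w) = -⅔ (c(N, w) = -⅑*6 = -⅔)
a*(o(c(0, -3)) - 67) = 20*(-⅔ - 67) = 20*(-203/3) = -4060/3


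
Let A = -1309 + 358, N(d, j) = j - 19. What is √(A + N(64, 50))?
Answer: 2*I*√230 ≈ 30.332*I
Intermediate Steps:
N(d, j) = -19 + j
A = -951
√(A + N(64, 50)) = √(-951 + (-19 + 50)) = √(-951 + 31) = √(-920) = 2*I*√230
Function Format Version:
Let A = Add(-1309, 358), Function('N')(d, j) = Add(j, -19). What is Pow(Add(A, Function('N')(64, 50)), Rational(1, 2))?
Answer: Mul(2, I, Pow(230, Rational(1, 2))) ≈ Mul(30.332, I)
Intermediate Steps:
Function('N')(d, j) = Add(-19, j)
A = -951
Pow(Add(A, Function('N')(64, 50)), Rational(1, 2)) = Pow(Add(-951, Add(-19, 50)), Rational(1, 2)) = Pow(Add(-951, 31), Rational(1, 2)) = Pow(-920, Rational(1, 2)) = Mul(2, I, Pow(230, Rational(1, 2)))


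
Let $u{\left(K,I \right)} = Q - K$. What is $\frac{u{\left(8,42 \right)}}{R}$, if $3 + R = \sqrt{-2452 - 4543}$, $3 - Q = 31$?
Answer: $\frac{27}{1751} + \frac{9 i \sqrt{6995}}{1751} \approx 0.01542 + 0.42988 i$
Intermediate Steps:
$Q = -28$ ($Q = 3 - 31 = -28$)
$u{\left(K,I \right)} = -28 - K$
$R = -3 + i \sqrt{6995}$ ($R = -3 + \sqrt{-2452 - 4543} = -3 + \sqrt{-6995} = -3 + i \sqrt{6995} \approx -3.0 + 83.636 i$)
$\frac{u{\left(8,42 \right)}}{R} = \frac{-28 - 8}{-3 + i \sqrt{6995}} = - \frac{36}{-3 + i \sqrt{6995}}$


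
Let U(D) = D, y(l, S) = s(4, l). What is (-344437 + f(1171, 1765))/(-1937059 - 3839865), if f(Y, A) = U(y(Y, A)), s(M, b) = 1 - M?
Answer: 86110/1444231 ≈ 0.059623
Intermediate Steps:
y(l, S) = -3 (y(l, S) = 1 - 1*4 = 1 - 4 = -3)
f(Y, A) = -3
(-344437 + f(1171, 1765))/(-1937059 - 3839865) = (-344437 - 3)/(-1937059 - 3839865) = -344440/(-5776924) = -344440*(-1/5776924) = 86110/1444231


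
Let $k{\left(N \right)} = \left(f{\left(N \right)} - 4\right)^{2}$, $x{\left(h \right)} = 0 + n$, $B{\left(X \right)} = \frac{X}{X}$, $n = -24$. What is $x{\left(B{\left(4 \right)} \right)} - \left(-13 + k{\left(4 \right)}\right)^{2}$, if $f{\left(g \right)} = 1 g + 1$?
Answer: $-168$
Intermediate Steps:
$B{\left(X \right)} = 1$
$x{\left(h \right)} = -24$ ($x{\left(h \right)} = 0 - 24 = -24$)
$f{\left(g \right)} = 1 + g$ ($f{\left(g \right)} = g + 1 = 1 + g$)
$k{\left(N \right)} = \left(-3 + N\right)^{2}$ ($k{\left(N \right)} = \left(\left(1 + N\right) - 4\right)^{2} = \left(-3 + N\right)^{2}$)
$x{\left(B{\left(4 \right)} \right)} - \left(-13 + k{\left(4 \right)}\right)^{2} = -24 - \left(-13 + \left(-3 + 4\right)^{2}\right)^{2} = -24 - \left(-13 + 1^{2}\right)^{2} = -24 - \left(-13 + 1\right)^{2} = -24 - \left(-12\right)^{2} = -24 - 144 = -168$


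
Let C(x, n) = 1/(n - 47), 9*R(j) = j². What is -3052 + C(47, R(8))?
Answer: -1095677/359 ≈ -3052.0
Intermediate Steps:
R(j) = j²/9
C(x, n) = 1/(-47 + n)
-3052 + C(47, R(8)) = -3052 + 1/(-47 + (⅑)*8²) = -3052 + 1/(-47 + (⅑)*64) = -3052 + 1/(-47 + 64/9) = -3052 + 1/(-359/9) = -3052 - 9/359 = -1095677/359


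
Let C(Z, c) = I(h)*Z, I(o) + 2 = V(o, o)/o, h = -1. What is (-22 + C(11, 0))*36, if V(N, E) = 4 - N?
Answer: -3564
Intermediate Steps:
I(o) = -2 + (4 - o)/o
C(Z, c) = -7*Z (C(Z, c) = (-3 + 4/(-1))*Z = (-3 + 4*(-1))*Z = (-3 - 4)*Z = -7*Z)
(-22 + C(11, 0))*36 = (-22 - 7*11)*36 = (-22 - 77)*36 = -99*36 = -3564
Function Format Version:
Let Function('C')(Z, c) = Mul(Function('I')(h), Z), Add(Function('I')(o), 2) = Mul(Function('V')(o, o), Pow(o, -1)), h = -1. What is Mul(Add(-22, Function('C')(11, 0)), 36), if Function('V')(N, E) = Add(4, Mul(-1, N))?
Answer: -3564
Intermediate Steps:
Function('I')(o) = Add(-2, Mul(Pow(o, -1), Add(4, Mul(-1, o)))) (Function('I')(o) = Add(-2, Mul(Add(4, Mul(-1, o)), Pow(o, -1))) = Add(-2, Mul(Pow(o, -1), Add(4, Mul(-1, o)))))
Function('C')(Z, c) = Mul(-7, Z) (Function('C')(Z, c) = Mul(Add(-3, Mul(4, Pow(-1, -1))), Z) = Mul(Add(-3, Mul(4, -1)), Z) = Mul(Add(-3, -4), Z) = Mul(-7, Z))
Mul(Add(-22, Function('C')(11, 0)), 36) = Mul(Add(-22, Mul(-7, 11)), 36) = Mul(Add(-22, -77), 36) = Mul(-99, 36) = -3564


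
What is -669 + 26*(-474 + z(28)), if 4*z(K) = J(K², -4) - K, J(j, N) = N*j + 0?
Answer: -33559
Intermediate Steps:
J(j, N) = N*j
z(K) = -K² - K/4 (z(K) = (-4*K² - K)/4 = (-K - 4*K²)/4 = -K² - K/4)
-669 + 26*(-474 + z(28)) = -669 + 26*(-474 - 1*28*(¼ + 28)) = -669 + 26*(-474 - 1*28*113/4) = -669 + 26*(-474 - 791) = -669 + 26*(-1265) = -669 - 32890 = -33559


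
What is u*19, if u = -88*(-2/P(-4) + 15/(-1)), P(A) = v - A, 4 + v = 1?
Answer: 28424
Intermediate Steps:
v = -3 (v = -4 + 1 = -3)
P(A) = -3 - A
u = 1496 (u = -88*(-2/(-3 - 1*(-4)) + 15/(-1)) = -88*(-2/(-3 + 4) + 15*(-1)) = -88*(-2/1 - 15) = -88*(-2*1 - 15) = -88*(-2 - 15) = -88*(-17) = 1496)
u*19 = 1496*19 = 28424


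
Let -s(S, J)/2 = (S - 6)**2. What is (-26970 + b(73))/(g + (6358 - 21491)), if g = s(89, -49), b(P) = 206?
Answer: 26764/28911 ≈ 0.92574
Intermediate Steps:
s(S, J) = -2*(-6 + S)**2 (s(S, J) = -2*(S - 6)**2 = -2*(-6 + S)**2)
g = -13778 (g = -2*(-6 + 89)**2 = -2*83**2 = -2*6889 = -13778)
(-26970 + b(73))/(g + (6358 - 21491)) = (-26970 + 206)/(-13778 + (6358 - 21491)) = -26764/(-13778 - 15133) = -26764/(-28911) = -26764*(-1/28911) = 26764/28911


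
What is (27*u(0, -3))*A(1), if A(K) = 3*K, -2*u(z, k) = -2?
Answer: 81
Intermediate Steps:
u(z, k) = 1 (u(z, k) = -½*(-2) = 1)
(27*u(0, -3))*A(1) = (27*1)*(3*1) = 27*3 = 81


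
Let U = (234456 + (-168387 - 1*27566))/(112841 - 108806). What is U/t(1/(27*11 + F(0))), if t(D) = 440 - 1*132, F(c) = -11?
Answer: 38503/1242780 ≈ 0.030981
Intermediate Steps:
t(D) = 308 (t(D) = 440 - 132 = 308)
U = 38503/4035 (U = (234456 + (-168387 - 27566))/4035 = (234456 - 195953)*(1/4035) = 38503*(1/4035) = 38503/4035 ≈ 9.5423)
U/t(1/(27*11 + F(0))) = (38503/4035)/308 = (38503/4035)*(1/308) = 38503/1242780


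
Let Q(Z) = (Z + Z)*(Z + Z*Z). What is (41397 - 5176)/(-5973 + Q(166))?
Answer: 36221/9197731 ≈ 0.0039380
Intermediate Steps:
Q(Z) = 2*Z*(Z + Z²) (Q(Z) = (2*Z)*(Z + Z²) = 2*Z*(Z + Z²))
(41397 - 5176)/(-5973 + Q(166)) = (41397 - 5176)/(-5973 + 2*166²*(1 + 166)) = 36221/(-5973 + 2*27556*167) = 36221/(-5973 + 9203704) = 36221/9197731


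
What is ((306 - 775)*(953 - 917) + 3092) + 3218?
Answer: -10574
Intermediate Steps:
((306 - 775)*(953 - 917) + 3092) + 3218 = (-469*36 + 3092) + 3218 = (-16884 + 3092) + 3218 = -13792 + 3218 = -10574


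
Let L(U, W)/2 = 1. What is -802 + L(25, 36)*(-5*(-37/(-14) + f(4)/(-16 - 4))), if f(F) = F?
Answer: -5785/7 ≈ -826.43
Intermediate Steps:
L(U, W) = 2 (L(U, W) = 2*1 = 2)
-802 + L(25, 36)*(-5*(-37/(-14) + f(4)/(-16 - 4))) = -802 + 2*(-5*(-37/(-14) + 4/(-16 - 4))) = -802 + 2*(-5*(-37*(-1/14) + 4/(-20))) = -802 + 2*(-5*(37/14 + 4*(-1/20))) = -802 + 2*(-5*(37/14 - 1/5)) = -802 + 2*(-5*171/70) = -802 + 2*(-171/14) = -802 - 171/7 = -5785/7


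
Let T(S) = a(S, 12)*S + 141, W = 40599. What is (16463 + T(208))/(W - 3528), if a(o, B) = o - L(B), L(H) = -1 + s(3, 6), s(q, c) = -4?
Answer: 60908/37071 ≈ 1.6430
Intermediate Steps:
L(H) = -5 (L(H) = -1 - 4 = -5)
a(o, B) = 5 + o (a(o, B) = o - 1*(-5) = o + 5 = 5 + o)
T(S) = 141 + S*(5 + S) (T(S) = (5 + S)*S + 141 = S*(5 + S) + 141 = 141 + S*(5 + S))
(16463 + T(208))/(W - 3528) = (16463 + (141 + 208*(5 + 208)))/(40599 - 3528) = (16463 + (141 + 208*213))/37071 = (16463 + (141 + 44304))*(1/37071) = (16463 + 44445)*(1/37071) = 60908*(1/37071) = 60908/37071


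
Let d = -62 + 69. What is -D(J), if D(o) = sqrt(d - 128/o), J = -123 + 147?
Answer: -sqrt(15)/3 ≈ -1.2910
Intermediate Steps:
J = 24
d = 7
D(o) = sqrt(7 - 128/o)
-D(J) = -sqrt(7 - 128/24) = -sqrt(7 - 128*1/24) = -sqrt(7 - 16/3) = -sqrt(5/3) = -sqrt(15)/3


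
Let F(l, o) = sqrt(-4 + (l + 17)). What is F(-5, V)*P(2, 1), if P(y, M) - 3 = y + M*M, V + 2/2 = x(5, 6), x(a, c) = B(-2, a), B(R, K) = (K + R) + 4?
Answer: 12*sqrt(2) ≈ 16.971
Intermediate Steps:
B(R, K) = 4 + K + R
x(a, c) = 2 + a (x(a, c) = 4 + a - 2 = 2 + a)
V = 6 (V = -1 + (2 + 5) = -1 + 7 = 6)
F(l, o) = sqrt(13 + l) (F(l, o) = sqrt(-4 + (17 + l)) = sqrt(13 + l))
P(y, M) = 3 + y + M**2 (P(y, M) = 3 + (y + M*M) = 3 + (y + M**2) = 3 + y + M**2)
F(-5, V)*P(2, 1) = sqrt(13 - 5)*(3 + 2 + 1**2) = sqrt(8)*(3 + 2 + 1) = (2*sqrt(2))*6 = 12*sqrt(2)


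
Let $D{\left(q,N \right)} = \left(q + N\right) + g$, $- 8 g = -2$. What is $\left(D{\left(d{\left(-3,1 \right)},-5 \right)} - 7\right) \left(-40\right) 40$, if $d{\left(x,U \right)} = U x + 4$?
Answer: $17200$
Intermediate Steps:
$g = \frac{1}{4}$ ($g = \left(- \frac{1}{8}\right) \left(-2\right) = \frac{1}{4} \approx 0.25$)
$d{\left(x,U \right)} = 4 + U x$
$D{\left(q,N \right)} = \frac{1}{4} + N + q$ ($D{\left(q,N \right)} = \left(q + N\right) + \frac{1}{4} = \left(N + q\right) + \frac{1}{4} = \frac{1}{4} + N + q$)
$\left(D{\left(d{\left(-3,1 \right)},-5 \right)} - 7\right) \left(-40\right) 40 = \left(\left(\frac{1}{4} - 5 + \left(4 + 1 \left(-3\right)\right)\right) - 7\right) \left(-40\right) 40 = \left(\left(\frac{1}{4} - 5 + \left(4 - 3\right)\right) - 7\right) \left(-40\right) 40 = \left(\left(\frac{1}{4} - 5 + 1\right) - 7\right) \left(-40\right) 40 = \left(- \frac{15}{4} - 7\right) \left(-40\right) 40 = \left(- \frac{43}{4}\right) \left(-40\right) 40 = 430 \cdot 40 = 17200$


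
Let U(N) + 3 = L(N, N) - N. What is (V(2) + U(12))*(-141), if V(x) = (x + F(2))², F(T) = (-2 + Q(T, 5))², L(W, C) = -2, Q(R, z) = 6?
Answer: -43287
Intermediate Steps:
F(T) = 16 (F(T) = (-2 + 6)² = 4² = 16)
V(x) = (16 + x)² (V(x) = (x + 16)² = (16 + x)²)
U(N) = -5 - N (U(N) = -3 + (-2 - N) = -5 - N)
(V(2) + U(12))*(-141) = ((16 + 2)² + (-5 - 1*12))*(-141) = (18² + (-5 - 12))*(-141) = (324 - 17)*(-141) = 307*(-141) = -43287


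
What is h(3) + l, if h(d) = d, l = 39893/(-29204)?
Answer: 6817/4172 ≈ 1.6340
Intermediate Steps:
l = -5699/4172 (l = 39893*(-1/29204) = -5699/4172 ≈ -1.3660)
h(3) + l = 3 - 5699/4172 = 6817/4172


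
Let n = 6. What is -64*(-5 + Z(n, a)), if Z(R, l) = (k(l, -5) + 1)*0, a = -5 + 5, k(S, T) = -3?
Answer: 320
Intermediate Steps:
a = 0
Z(R, l) = 0 (Z(R, l) = (-3 + 1)*0 = -2*0 = 0)
-64*(-5 + Z(n, a)) = -64*(-5 + 0) = -64*(-5) = 320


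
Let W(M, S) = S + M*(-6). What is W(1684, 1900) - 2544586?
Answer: -2552790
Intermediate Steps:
W(M, S) = S - 6*M
W(1684, 1900) - 2544586 = (1900 - 6*1684) - 2544586 = (1900 - 10104) - 2544586 = -8204 - 2544586 = -2552790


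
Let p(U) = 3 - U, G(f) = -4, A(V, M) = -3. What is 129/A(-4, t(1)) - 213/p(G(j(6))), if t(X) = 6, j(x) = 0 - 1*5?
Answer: -514/7 ≈ -73.429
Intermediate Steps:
j(x) = -5 (j(x) = 0 - 5 = -5)
129/A(-4, t(1)) - 213/p(G(j(6))) = 129/(-3) - 213/(3 - 1*(-4)) = 129*(-1/3) - 213/(3 + 4) = -43 - 213/7 = -514/7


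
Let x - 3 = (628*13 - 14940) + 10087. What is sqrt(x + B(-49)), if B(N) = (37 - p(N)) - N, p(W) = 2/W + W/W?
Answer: sqrt(166553)/7 ≈ 58.301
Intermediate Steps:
x = 3314 (x = 3 + ((628*13 - 14940) + 10087) = 3 + ((8164 - 14940) + 10087) = 3 + (-6776 + 10087) = 3 + 3311 = 3314)
p(W) = 1 + 2/W (p(W) = 2/W + 1 = 1 + 2/W)
B(N) = 37 - N - (2 + N)/N (B(N) = (37 - (2 + N)/N) - N = 37 - N - (2 + N)/N)
sqrt(x + B(-49)) = sqrt(3314 + (36 - 1*(-49) - 2/(-49))) = sqrt(3314 + (36 + 49 - 2*(-1/49))) = sqrt(3314 + (36 + 49 + 2/49)) = sqrt(3314 + 4167/49) = sqrt(166553/49) = sqrt(166553)/7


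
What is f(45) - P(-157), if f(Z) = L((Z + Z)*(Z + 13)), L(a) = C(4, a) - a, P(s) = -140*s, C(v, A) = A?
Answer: -21980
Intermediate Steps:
L(a) = 0 (L(a) = a - a = 0)
f(Z) = 0
f(45) - P(-157) = 0 - (-140)*(-157) = 0 - 1*21980 = 0 - 21980 = -21980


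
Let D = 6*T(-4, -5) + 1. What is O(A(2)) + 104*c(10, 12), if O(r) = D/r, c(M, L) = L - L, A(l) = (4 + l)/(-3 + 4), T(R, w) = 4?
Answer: 25/6 ≈ 4.1667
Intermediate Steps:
D = 25 (D = 6*4 + 1 = 24 + 1 = 25)
A(l) = 4 + l (A(l) = (4 + l)/1 = (4 + l)*1 = 4 + l)
c(M, L) = 0
O(r) = 25/r
O(A(2)) + 104*c(10, 12) = 25/(4 + 2) + 104*0 = 25/6 + 0 = 25/6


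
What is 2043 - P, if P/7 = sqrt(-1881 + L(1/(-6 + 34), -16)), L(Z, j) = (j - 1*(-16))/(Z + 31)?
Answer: 2043 - 21*I*sqrt(209) ≈ 2043.0 - 303.59*I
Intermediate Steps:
L(Z, j) = (16 + j)/(31 + Z) (L(Z, j) = (j + 16)/(31 + Z) = (16 + j)/(31 + Z))
P = 21*I*sqrt(209) (P = 7*sqrt(-1881 + (16 - 16)/(31 + 1/(-6 + 34))) = 7*sqrt(-1881 + 0/(31 + 1/28)) = 7*sqrt(-1881 + 0/(869/28)) = 7*sqrt(-1881 + (28/869)*0) = 7*sqrt(-1881 + 0) = 7*sqrt(-1881) = 7*(3*I*sqrt(209)) = 21*I*sqrt(209) ≈ 303.59*I)
2043 - P = 2043 - 21*I*sqrt(209)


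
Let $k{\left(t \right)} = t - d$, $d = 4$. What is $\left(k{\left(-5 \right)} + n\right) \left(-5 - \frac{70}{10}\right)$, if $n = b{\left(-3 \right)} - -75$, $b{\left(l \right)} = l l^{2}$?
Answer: $-468$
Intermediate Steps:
$b{\left(l \right)} = l^{3}$
$k{\left(t \right)} = -4 + t$ ($k{\left(t \right)} = t - 4 = -4 + t$)
$n = 48$ ($n = \left(-3\right)^{3} - -75 = -27 + 75 = 48$)
$\left(k{\left(-5 \right)} + n\right) \left(-5 - \frac{70}{10}\right) = \left(\left(-4 - 5\right) + 48\right) \left(-5 - \frac{70}{10}\right) = \left(-9 + 48\right) \left(-5 - 7\right) = 39 \left(-5 - 7\right) = 39 \left(-12\right) = -468$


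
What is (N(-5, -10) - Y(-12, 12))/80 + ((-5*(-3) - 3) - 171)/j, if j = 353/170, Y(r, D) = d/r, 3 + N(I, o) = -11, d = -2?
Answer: -2600881/33888 ≈ -76.749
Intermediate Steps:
N(I, o) = -14 (N(I, o) = -3 - 11 = -14)
Y(r, D) = -2/r
j = 353/170 (j = 353*(1/170) = 353/170 ≈ 2.0765)
(N(-5, -10) - Y(-12, 12))/80 + ((-5*(-3) - 3) - 171)/j = (-14 - (-2)/(-12))/80 + ((-5*(-3) - 3) - 171)/(353/170) = (-14 - (-2)*(-1)/12)*(1/80) + ((15 - 3) - 171)*(170/353) = (-14 - 1*⅙)*(1/80) + (12 - 171)*(170/353) = (-14 - ⅙)*(1/80) - 159*170/353 = -85/6*1/80 - 27030/353 = -17/96 - 27030/353 = -2600881/33888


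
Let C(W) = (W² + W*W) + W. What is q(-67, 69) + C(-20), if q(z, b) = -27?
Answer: 753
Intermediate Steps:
C(W) = W + 2*W² (C(W) = (W² + W²) + W = 2*W² + W = W + 2*W²)
q(-67, 69) + C(-20) = -27 - 20*(1 + 2*(-20)) = -27 - 20*(1 - 40) = -27 - 20*(-39) = -27 + 780 = 753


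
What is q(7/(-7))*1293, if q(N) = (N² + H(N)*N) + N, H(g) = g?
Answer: 1293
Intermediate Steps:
q(N) = N + 2*N² (q(N) = (N² + N*N) + N = (N² + N²) + N = 2*N² + N = N + 2*N²)
q(7/(-7))*1293 = ((7/(-7))*(1 + 2*(7/(-7))))*1293 = ((7*(-⅐))*(1 + 2*(7*(-⅐))))*1293 = -(1 + 2*(-1))*1293 = -(1 - 2)*1293 = -1*(-1)*1293 = 1*1293 = 1293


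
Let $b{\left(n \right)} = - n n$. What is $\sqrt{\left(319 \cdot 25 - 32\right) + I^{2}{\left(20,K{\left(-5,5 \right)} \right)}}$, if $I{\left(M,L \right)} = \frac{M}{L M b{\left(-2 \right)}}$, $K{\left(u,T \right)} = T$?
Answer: $\frac{\sqrt{3177201}}{20} \approx 89.124$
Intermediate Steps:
$b{\left(n \right)} = - n^{2}$
$I{\left(M,L \right)} = - \frac{1}{4 L}$ ($I{\left(M,L \right)} = \frac{M}{L M \left(- \left(-2\right)^{2}\right)} = \frac{M}{L M \left(\left(-1\right) 4\right)} = \frac{M}{L M \left(-4\right)} = \frac{M}{\left(-4\right) L M} = M \left(- \frac{1}{4 L M}\right) = - \frac{1}{4 L}$)
$\sqrt{\left(319 \cdot 25 - 32\right) + I^{2}{\left(20,K{\left(-5,5 \right)} \right)}} = \sqrt{\left(319 \cdot 25 - 32\right) + \left(- \frac{1}{4 \cdot 5}\right)^{2}} = \sqrt{\left(7975 - 32\right) + \left(\left(- \frac{1}{4}\right) \frac{1}{5}\right)^{2}} = \sqrt{7943 + \left(- \frac{1}{20}\right)^{2}} = \sqrt{7943 + \frac{1}{400}} = \sqrt{\frac{3177201}{400}} = \frac{\sqrt{3177201}}{20}$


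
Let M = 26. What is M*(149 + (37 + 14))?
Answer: 5200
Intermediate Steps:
M*(149 + (37 + 14)) = 26*(149 + (37 + 14)) = 26*(149 + 51) = 26*200 = 5200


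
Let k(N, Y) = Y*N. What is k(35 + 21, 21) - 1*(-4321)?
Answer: 5497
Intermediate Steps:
k(N, Y) = N*Y
k(35 + 21, 21) - 1*(-4321) = (35 + 21)*21 - 1*(-4321) = 56*21 + 4321 = 1176 + 4321 = 5497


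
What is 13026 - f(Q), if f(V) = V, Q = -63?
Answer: 13089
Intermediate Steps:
13026 - f(Q) = 13026 - 1*(-63) = 13026 + 63 = 13089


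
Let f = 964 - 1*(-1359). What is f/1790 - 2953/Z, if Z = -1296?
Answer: 4148239/1159920 ≈ 3.5763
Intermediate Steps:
f = 2323 (f = 964 + 1359 = 2323)
f/1790 - 2953/Z = 2323/1790 - 2953/(-1296) = 2323*(1/1790) - 2953*(-1/1296) = 2323/1790 + 2953/1296 = 4148239/1159920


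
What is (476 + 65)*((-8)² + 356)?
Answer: 227220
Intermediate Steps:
(476 + 65)*((-8)² + 356) = 541*(64 + 356) = 541*420 = 227220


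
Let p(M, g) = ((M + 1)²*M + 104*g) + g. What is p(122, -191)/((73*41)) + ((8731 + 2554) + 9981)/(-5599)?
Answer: 10158349979/16757807 ≈ 606.19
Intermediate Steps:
p(M, g) = 105*g + M*(1 + M)² (p(M, g) = ((1 + M)²*M + 104*g) + g = (M*(1 + M)² + 104*g) + g = (104*g + M*(1 + M)²) + g = 105*g + M*(1 + M)²)
p(122, -191)/((73*41)) + ((8731 + 2554) + 9981)/(-5599) = (105*(-191) + 122*(1 + 122)²)/((73*41)) + ((8731 + 2554) + 9981)/(-5599) = (-20055 + 122*123²)/2993 + (11285 + 9981)*(-1/5599) = (-20055 + 122*15129)*(1/2993) + 21266*(-1/5599) = (-20055 + 1845738)*(1/2993) - 21266/5599 = 1825683*(1/2993) - 21266/5599 = 1825683/2993 - 21266/5599 = 10158349979/16757807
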